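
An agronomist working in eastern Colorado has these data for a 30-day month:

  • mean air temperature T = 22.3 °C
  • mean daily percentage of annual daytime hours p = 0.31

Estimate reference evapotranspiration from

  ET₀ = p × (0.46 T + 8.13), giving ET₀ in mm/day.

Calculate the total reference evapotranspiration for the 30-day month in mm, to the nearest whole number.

ET₀ = 0.31 × (0.46 × 22.3 + 8.13) = 0.31 × 18.388 = 5.7003 mm/d
Monthly total = 5.7003 × 30 = 171.009 mm

171 mm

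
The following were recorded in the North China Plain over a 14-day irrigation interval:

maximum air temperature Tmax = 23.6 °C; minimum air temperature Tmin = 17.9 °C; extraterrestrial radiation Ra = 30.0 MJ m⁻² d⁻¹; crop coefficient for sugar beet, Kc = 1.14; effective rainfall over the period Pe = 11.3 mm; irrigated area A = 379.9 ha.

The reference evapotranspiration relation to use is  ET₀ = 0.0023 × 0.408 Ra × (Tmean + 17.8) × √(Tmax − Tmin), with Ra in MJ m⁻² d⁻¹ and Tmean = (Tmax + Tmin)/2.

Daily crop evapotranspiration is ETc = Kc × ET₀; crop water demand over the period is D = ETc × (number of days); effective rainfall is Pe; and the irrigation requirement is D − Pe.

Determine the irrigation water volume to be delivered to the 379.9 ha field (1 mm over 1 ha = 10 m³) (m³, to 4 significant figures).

114200 m³

Tmean = (23.6 + 17.9)/2 = 20.75 °C
0.408 Ra = 0.408 × 30.0 = 12.2400 mm/d equivalent
ET₀ = 0.0023 × 12.2400 × (20.75 + 17.8) × √5.7 = 0.0023 × 12.2400 × 38.55 × 2.3875 = 2.5911 mm/d
ETc = Kc × ET₀ = 1.14 × 2.5911 = 2.9539 mm/d
Crop demand D = ETc × 14 d = 2.9539 × 14 = 41.355 mm
D − Pe = 41.355 − 11.3 = 30.055 mm
Volume = 30.055 mm × 379.9 ha × 10 = 114178.9 m³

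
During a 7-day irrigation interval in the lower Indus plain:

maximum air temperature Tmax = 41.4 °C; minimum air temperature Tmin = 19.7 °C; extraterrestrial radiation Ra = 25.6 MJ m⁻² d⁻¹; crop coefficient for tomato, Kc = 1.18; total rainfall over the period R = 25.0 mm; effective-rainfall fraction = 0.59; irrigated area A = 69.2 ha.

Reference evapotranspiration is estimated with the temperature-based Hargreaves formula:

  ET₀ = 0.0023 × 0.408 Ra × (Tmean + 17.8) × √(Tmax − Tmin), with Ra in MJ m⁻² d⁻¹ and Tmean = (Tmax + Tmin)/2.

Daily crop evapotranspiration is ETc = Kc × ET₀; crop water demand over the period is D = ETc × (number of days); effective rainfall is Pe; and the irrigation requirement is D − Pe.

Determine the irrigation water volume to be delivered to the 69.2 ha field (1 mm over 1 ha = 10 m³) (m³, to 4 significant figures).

Tmean = (41.4 + 19.7)/2 = 30.55 °C
0.408 Ra = 0.408 × 25.6 = 10.4448 mm/d equivalent
ET₀ = 0.0023 × 10.4448 × (30.55 + 17.8) × √21.7 = 0.0023 × 10.4448 × 48.35 × 4.6583 = 5.4107 mm/d
ETc = Kc × ET₀ = 1.18 × 5.4107 = 6.3846 mm/d
Crop demand D = ETc × 7 d = 6.3846 × 7 = 44.692 mm
Pe = 0.59 × 25.0 = 14.750 mm
D − Pe = 44.692 − 14.750 = 29.942 mm
Volume = 29.942 mm × 69.2 ha × 10 = 20719.9 m³

20720 m³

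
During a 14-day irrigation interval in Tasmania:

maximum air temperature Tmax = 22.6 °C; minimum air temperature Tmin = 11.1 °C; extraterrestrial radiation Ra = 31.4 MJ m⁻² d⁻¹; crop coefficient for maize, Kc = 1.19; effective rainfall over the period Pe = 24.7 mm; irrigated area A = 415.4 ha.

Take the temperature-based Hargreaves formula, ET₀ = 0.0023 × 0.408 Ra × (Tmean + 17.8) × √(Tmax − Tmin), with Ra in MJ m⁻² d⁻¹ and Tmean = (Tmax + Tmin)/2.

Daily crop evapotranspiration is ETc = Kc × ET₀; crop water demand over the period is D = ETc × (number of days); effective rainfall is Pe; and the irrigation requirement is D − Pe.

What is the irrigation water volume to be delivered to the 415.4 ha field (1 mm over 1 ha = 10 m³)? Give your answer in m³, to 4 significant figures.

137000 m³

Tmean = (22.6 + 11.1)/2 = 16.85 °C
0.408 Ra = 0.408 × 31.4 = 12.8112 mm/d equivalent
ET₀ = 0.0023 × 12.8112 × (16.85 + 17.8) × √11.5 = 0.0023 × 12.8112 × 34.65 × 3.3912 = 3.4624 mm/d
ETc = Kc × ET₀ = 1.19 × 3.4624 = 4.1203 mm/d
Crop demand D = ETc × 14 d = 4.1203 × 14 = 57.684 mm
D − Pe = 57.684 − 24.7 = 32.984 mm
Volume = 32.984 mm × 415.4 ha × 10 = 137015.5 m³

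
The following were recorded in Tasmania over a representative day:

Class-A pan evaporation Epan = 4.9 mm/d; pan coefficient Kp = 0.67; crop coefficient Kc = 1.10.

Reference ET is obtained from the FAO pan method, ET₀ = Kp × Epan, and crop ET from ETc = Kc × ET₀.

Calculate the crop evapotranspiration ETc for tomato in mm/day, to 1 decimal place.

3.6 mm/day

ET₀ = 0.67 × 4.9 = 3.2830 mm/d
ETc = Kc × ET₀ = 1.10 × 3.2830 = 3.6113 mm/d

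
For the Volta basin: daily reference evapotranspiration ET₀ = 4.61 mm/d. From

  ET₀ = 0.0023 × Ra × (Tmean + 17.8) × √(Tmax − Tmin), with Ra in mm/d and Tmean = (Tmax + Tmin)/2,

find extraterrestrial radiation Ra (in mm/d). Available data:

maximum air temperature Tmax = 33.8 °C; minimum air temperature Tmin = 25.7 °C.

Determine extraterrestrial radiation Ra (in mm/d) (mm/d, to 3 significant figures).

Tmean = 29.75 °C; √ΔT = 2.8460
Ra = ET₀ / [0.0023 × (Tmean+17.8) × √ΔT] = 4.61 / (0.0023 × 47.55 × 2.8460) = 14.811 mm/d

14.8 mm/d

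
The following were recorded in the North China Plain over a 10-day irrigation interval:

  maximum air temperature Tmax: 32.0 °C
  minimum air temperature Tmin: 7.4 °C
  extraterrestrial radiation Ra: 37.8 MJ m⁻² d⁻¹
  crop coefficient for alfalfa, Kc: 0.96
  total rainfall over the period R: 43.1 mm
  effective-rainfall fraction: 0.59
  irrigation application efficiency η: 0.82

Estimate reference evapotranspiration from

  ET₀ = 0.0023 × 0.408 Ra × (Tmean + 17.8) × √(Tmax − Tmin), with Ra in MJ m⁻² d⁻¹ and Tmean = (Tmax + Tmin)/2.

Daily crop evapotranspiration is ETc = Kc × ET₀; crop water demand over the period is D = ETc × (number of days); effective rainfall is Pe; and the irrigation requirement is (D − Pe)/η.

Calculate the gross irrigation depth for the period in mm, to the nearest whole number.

Tmean = (32.0 + 7.4)/2 = 19.70 °C
0.408 Ra = 0.408 × 37.8 = 15.4224 mm/d equivalent
ET₀ = 0.0023 × 15.4224 × (19.70 + 17.8) × √24.6 = 0.0023 × 15.4224 × 37.50 × 4.9598 = 6.5974 mm/d
ETc = Kc × ET₀ = 0.96 × 6.5974 = 6.3335 mm/d
Crop demand D = ETc × 10 d = 6.3335 × 10 = 63.335 mm
Pe = 0.59 × 43.1 = 25.429 mm
D − Pe = 63.335 − 25.429 = 37.906 mm
Gross irrigation = 37.906 / 0.82 = 46.227 mm

46 mm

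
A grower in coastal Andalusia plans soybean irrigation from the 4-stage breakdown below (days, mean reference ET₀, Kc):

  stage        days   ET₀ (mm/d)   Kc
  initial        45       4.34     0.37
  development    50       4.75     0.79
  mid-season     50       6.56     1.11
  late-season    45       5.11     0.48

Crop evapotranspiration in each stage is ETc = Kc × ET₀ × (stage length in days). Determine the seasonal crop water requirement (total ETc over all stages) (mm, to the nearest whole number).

initial: 0.37 × 4.34 × 45 = 72.26 mm
development: 0.79 × 4.75 × 50 = 187.63 mm
mid-season: 1.11 × 6.56 × 50 = 364.08 mm
late-season: 0.48 × 5.11 × 45 = 110.38 mm
Seasonal total = 734.35 mm

734 mm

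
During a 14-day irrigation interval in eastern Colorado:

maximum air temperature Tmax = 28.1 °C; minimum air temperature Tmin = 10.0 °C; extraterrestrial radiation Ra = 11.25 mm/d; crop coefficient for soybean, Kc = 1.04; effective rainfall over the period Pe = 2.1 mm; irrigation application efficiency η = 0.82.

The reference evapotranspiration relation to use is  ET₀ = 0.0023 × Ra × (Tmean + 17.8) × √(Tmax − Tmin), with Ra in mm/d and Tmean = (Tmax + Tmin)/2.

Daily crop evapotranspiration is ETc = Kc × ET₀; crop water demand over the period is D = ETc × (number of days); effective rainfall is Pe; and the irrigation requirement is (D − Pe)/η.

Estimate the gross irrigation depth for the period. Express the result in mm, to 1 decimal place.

69.5 mm

Tmean = (28.1 + 10.0)/2 = 19.05 °C
ET₀ = 0.0023 × 11.25 × (19.05 + 17.8) × √18.1 = 0.0023 × 11.25 × 36.85 × 4.2544 = 4.0565 mm/d
ETc = Kc × ET₀ = 1.04 × 4.0565 = 4.2188 mm/d
Crop demand D = ETc × 14 d = 4.2188 × 14 = 59.063 mm
D − Pe = 59.063 − 2.1 = 56.963 mm
Gross irrigation = 56.963 / 0.82 = 69.467 mm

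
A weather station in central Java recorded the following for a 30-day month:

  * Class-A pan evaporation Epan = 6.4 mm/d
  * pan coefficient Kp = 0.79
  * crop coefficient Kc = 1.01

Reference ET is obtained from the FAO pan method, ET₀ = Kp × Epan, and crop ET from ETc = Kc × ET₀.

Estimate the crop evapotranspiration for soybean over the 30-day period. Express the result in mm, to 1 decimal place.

ET₀ = 0.79 × 6.4 = 5.0560 mm/d
ETc = Kc × ET₀ = 1.01 × 5.0560 = 5.1066 mm/d
Over 30 days: 5.1066 × 30 = 153.198 mm

153.2 mm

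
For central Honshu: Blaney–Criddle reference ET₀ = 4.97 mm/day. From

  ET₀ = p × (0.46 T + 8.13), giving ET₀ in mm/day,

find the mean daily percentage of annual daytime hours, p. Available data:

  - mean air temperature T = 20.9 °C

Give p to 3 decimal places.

p = ET₀ / (0.46 T + 8.13) = 4.97 / (0.46 × 20.9 + 8.13) = 4.97 / 17.744 = 0.2801

0.280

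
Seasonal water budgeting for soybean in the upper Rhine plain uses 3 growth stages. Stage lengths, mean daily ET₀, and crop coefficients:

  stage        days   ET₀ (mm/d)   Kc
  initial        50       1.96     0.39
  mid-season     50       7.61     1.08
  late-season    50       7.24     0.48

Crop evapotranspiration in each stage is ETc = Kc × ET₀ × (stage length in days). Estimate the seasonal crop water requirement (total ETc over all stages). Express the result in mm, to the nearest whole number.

initial: 0.39 × 1.96 × 50 = 38.22 mm
mid-season: 1.08 × 7.61 × 50 = 410.94 mm
late-season: 0.48 × 7.24 × 50 = 173.76 mm
Seasonal total = 622.92 mm

623 mm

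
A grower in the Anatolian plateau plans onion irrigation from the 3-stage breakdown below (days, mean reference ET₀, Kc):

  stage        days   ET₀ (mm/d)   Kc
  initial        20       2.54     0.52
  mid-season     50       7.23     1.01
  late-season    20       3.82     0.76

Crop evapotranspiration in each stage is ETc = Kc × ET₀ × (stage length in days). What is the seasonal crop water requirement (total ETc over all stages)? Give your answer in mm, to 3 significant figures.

initial: 0.52 × 2.54 × 20 = 26.42 mm
mid-season: 1.01 × 7.23 × 50 = 365.12 mm
late-season: 0.76 × 3.82 × 20 = 58.06 mm
Seasonal total = 449.60 mm

450 mm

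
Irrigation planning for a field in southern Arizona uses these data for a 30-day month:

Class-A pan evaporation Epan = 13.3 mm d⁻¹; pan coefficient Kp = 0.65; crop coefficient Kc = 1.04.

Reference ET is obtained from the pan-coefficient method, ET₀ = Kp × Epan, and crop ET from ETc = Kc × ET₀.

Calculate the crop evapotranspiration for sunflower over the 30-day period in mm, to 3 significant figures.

270 mm

ET₀ = 0.65 × 13.3 = 8.6450 mm/d
ETc = Kc × ET₀ = 1.04 × 8.6450 = 8.9908 mm/d
Over 30 days: 8.9908 × 30 = 269.724 mm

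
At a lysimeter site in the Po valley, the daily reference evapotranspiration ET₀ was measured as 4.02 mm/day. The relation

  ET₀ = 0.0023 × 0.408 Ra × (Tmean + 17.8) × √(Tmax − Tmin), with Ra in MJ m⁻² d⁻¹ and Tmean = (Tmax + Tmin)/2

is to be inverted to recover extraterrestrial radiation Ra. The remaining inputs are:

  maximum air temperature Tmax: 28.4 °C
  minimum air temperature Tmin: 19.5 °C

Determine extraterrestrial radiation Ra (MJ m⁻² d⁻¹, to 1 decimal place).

34.4 MJ m⁻² d⁻¹

Tmean = (28.4+19.5)/2 = 23.95 °C; ΔT = 8.9
Ra = ET₀ / [0.0023 × 0.408 × (Tmean+17.8) × √ΔT]
   = 4.02 / (0.0023 × 0.408 × 41.75 × 2.9833) = 34.394 MJ m⁻² d⁻¹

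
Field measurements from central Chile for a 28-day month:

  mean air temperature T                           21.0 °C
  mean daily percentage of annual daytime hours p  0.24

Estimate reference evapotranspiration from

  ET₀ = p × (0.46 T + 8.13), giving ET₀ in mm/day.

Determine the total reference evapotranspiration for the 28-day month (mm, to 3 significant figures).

120 mm

ET₀ = 0.24 × (0.46 × 21.0 + 8.13) = 0.24 × 17.790 = 4.2696 mm/d
Monthly total = 4.2696 × 28 = 119.549 mm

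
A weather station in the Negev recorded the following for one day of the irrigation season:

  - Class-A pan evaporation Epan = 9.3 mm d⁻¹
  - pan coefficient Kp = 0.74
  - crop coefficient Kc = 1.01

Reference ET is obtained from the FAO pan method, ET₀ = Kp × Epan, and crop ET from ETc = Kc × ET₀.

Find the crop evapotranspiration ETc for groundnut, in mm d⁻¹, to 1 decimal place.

ET₀ = 0.74 × 9.3 = 6.8820 mm/d
ETc = Kc × ET₀ = 1.01 × 6.8820 = 6.9508 mm/d

7.0 mm d⁻¹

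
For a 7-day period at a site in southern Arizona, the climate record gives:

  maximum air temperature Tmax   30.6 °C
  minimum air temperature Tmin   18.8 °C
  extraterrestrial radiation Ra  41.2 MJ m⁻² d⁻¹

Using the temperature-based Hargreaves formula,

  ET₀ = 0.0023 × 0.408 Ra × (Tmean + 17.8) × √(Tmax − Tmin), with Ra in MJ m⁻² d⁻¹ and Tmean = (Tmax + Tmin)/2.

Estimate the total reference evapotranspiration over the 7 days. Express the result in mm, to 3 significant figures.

39.5 mm

Tmean = (30.6 + 18.8)/2 = 24.70 °C
0.408 Ra = 0.408 × 41.2 = 16.8096 mm/d equivalent
ET₀ = 0.0023 × 16.8096 × (24.70 + 17.8) × √11.8 = 0.0023 × 16.8096 × 42.50 × 3.4351 = 5.6443 mm/d
Over 7 days: 5.6443 × 7 = 39.510 mm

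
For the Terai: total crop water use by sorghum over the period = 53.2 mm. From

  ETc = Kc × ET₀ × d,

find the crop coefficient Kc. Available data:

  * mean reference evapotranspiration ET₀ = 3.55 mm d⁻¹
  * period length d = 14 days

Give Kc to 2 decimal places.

1.07

ETc = Kc × ET₀ × d  ⇒  Kc = ETc / (ET₀ × d)
Kc = 53.2 / (3.55 × 14) = 53.2 / 49.70 = 1.0704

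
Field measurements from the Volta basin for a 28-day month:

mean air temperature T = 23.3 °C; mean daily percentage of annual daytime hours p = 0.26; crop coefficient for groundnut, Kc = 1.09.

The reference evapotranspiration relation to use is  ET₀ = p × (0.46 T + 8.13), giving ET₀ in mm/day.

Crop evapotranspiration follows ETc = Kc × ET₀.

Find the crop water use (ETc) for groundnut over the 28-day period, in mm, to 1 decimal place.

149.6 mm

ET₀ = 0.26 × (0.46 × 23.3 + 8.13) = 0.26 × 18.848 = 4.9005 mm/d
ETc = Kc × ET₀ = 1.09 × 4.9005 = 5.3415 mm/d
Over 28 days: 5.3415 × 28 = 149.562 mm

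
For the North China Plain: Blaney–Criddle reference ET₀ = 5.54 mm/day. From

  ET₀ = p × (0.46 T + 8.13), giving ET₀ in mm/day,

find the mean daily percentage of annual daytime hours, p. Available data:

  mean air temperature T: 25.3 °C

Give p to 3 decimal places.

0.280

p = ET₀ / (0.46 T + 8.13) = 5.54 / (0.46 × 25.3 + 8.13) = 5.54 / 19.768 = 0.2803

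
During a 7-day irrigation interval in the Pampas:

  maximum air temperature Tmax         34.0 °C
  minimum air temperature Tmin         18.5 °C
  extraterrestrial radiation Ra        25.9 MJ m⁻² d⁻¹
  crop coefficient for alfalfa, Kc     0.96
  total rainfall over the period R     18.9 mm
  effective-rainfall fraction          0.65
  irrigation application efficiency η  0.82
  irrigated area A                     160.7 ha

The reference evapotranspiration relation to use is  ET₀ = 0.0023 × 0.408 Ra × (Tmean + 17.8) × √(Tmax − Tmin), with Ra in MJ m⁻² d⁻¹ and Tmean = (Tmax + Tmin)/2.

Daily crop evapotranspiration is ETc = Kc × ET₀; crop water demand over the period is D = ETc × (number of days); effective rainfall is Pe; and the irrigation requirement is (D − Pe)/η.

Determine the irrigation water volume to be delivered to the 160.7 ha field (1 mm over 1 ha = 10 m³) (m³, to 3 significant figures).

Tmean = (34.0 + 18.5)/2 = 26.25 °C
0.408 Ra = 0.408 × 25.9 = 10.5672 mm/d equivalent
ET₀ = 0.0023 × 10.5672 × (26.25 + 17.8) × √15.5 = 0.0023 × 10.5672 × 44.05 × 3.9370 = 4.2150 mm/d
ETc = Kc × ET₀ = 0.96 × 4.2150 = 4.0464 mm/d
Crop demand D = ETc × 7 d = 4.0464 × 7 = 28.325 mm
Pe = 0.65 × 18.9 = 12.285 mm
D − Pe = 28.325 − 12.285 = 16.040 mm
Gross irrigation = 16.040 / 0.82 = 19.561 mm
Volume = 19.561 mm × 160.7 ha × 10 = 31434.5 m³

31400 m³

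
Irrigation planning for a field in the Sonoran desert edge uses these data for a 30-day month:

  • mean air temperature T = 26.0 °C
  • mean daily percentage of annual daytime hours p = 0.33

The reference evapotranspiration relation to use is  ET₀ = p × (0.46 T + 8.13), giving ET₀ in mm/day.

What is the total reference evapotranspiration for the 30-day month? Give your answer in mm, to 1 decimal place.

198.9 mm

ET₀ = 0.33 × (0.46 × 26.0 + 8.13) = 0.33 × 20.090 = 6.6297 mm/d
Monthly total = 6.6297 × 30 = 198.891 mm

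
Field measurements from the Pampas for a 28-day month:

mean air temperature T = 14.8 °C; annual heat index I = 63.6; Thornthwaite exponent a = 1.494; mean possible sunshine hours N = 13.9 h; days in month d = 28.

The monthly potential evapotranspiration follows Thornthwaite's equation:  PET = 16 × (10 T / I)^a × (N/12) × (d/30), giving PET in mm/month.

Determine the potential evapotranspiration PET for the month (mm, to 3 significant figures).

10T/I = 10 × 14.8 / 63.6 = 2.3270
(10T/I)^a = 2.3270^1.494 = 3.5318
Uncorrected PET = 16 × 3.5318 = 56.509 mm
Correction = (N/12)(d/30) = (13.9/12)(28/30) = 1.0811
PET = 56.509 × 1.0811 = 61.092 mm/month

61.1 mm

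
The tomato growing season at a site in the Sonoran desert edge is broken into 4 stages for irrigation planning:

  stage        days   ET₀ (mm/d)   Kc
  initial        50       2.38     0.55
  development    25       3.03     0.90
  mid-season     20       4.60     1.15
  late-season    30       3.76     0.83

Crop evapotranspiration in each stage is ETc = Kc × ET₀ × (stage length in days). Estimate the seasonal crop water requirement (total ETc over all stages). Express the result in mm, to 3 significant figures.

333 mm

initial: 0.55 × 2.38 × 50 = 65.45 mm
development: 0.90 × 3.03 × 25 = 68.18 mm
mid-season: 1.15 × 4.60 × 20 = 105.80 mm
late-season: 0.83 × 3.76 × 30 = 93.62 mm
Seasonal total = 333.05 mm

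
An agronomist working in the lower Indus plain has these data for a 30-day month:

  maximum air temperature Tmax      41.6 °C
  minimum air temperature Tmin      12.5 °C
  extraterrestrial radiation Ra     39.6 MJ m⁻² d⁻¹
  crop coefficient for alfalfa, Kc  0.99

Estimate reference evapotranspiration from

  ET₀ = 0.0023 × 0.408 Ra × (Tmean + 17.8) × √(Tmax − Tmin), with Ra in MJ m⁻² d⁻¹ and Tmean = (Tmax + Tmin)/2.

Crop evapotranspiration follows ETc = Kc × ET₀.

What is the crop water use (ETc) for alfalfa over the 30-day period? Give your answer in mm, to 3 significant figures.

Tmean = (41.6 + 12.5)/2 = 27.05 °C
0.408 Ra = 0.408 × 39.6 = 16.1568 mm/d equivalent
ET₀ = 0.0023 × 16.1568 × (27.05 + 17.8) × √29.1 = 0.0023 × 16.1568 × 44.85 × 5.3944 = 8.9906 mm/d
ETc = Kc × ET₀ = 0.99 × 8.9906 = 8.9007 mm/d
Over 30 days: 8.9007 × 30 = 267.021 mm

267 mm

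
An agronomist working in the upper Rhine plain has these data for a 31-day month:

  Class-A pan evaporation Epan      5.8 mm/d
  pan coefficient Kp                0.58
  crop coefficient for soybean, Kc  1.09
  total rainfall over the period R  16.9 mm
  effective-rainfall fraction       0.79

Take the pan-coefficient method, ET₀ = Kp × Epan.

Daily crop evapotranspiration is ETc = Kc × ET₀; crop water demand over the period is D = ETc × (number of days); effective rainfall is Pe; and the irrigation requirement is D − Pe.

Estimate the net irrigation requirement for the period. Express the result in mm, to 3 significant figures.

100 mm

ET₀ = 0.58 × 5.8 = 3.3640 mm/d
ETc = Kc × ET₀ = 1.09 × 3.3640 = 3.6668 mm/d
Crop demand D = ETc × 31 d = 3.6668 × 31 = 113.671 mm
Pe = 0.79 × 16.9 = 13.351 mm
D − Pe = 113.671 − 13.351 = 100.320 mm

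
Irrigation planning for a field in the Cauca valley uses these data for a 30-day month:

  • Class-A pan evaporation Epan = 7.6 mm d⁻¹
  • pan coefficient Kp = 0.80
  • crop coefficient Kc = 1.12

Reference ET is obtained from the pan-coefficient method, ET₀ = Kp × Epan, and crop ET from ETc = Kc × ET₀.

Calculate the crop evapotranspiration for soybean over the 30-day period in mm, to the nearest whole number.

ET₀ = 0.80 × 7.6 = 6.0800 mm/d
ETc = Kc × ET₀ = 1.12 × 6.0800 = 6.8096 mm/d
Over 30 days: 6.8096 × 30 = 204.288 mm

204 mm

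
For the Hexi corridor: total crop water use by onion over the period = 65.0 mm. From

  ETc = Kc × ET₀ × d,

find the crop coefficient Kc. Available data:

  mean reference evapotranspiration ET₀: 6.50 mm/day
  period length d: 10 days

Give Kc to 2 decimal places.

1.00

ETc = Kc × ET₀ × d  ⇒  Kc = ETc / (ET₀ × d)
Kc = 65.0 / (6.50 × 10) = 65.0 / 65.00 = 1.0000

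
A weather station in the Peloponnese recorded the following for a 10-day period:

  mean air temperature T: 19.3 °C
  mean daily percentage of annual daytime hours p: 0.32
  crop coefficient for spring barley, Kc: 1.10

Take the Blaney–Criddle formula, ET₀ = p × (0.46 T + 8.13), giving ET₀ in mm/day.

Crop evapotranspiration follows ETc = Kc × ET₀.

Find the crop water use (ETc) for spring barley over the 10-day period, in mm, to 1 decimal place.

ET₀ = 0.32 × (0.46 × 19.3 + 8.13) = 0.32 × 17.008 = 5.4426 mm/d
ETc = Kc × ET₀ = 1.10 × 5.4426 = 5.9869 mm/d
Over 10 days: 5.9869 × 10 = 59.869 mm

59.9 mm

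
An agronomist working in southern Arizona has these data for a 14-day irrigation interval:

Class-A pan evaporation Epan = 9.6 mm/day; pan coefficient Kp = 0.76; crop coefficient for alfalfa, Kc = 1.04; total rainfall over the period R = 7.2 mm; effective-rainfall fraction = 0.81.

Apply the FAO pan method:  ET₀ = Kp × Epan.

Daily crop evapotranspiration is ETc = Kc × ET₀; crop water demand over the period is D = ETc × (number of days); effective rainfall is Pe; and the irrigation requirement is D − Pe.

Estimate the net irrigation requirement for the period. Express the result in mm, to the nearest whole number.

100 mm

ET₀ = 0.76 × 9.6 = 7.2960 mm/d
ETc = Kc × ET₀ = 1.04 × 7.2960 = 7.5878 mm/d
Crop demand D = ETc × 14 d = 7.5878 × 14 = 106.229 mm
Pe = 0.81 × 7.2 = 5.832 mm
D − Pe = 106.229 − 5.832 = 100.397 mm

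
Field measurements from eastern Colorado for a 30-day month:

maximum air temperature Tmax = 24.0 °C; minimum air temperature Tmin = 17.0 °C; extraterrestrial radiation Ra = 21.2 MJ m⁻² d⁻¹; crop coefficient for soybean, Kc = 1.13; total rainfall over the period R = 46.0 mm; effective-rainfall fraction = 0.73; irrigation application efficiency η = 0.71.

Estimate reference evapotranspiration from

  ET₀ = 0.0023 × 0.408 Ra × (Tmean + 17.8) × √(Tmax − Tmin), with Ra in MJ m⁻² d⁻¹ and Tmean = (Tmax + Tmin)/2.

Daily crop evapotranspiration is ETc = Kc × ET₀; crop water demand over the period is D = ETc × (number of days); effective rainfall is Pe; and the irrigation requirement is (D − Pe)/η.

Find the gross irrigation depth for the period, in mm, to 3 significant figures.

49.0 mm

Tmean = (24.0 + 17.0)/2 = 20.50 °C
0.408 Ra = 0.408 × 21.2 = 8.6496 mm/d equivalent
ET₀ = 0.0023 × 8.6496 × (20.50 + 17.8) × √7.0 = 0.0023 × 8.6496 × 38.30 × 2.6458 = 2.0159 mm/d
ETc = Kc × ET₀ = 1.13 × 2.0159 = 2.2780 mm/d
Crop demand D = ETc × 30 d = 2.2780 × 30 = 68.340 mm
Pe = 0.73 × 46.0 = 33.580 mm
D − Pe = 68.340 − 33.580 = 34.760 mm
Gross irrigation = 34.760 / 0.71 = 48.958 mm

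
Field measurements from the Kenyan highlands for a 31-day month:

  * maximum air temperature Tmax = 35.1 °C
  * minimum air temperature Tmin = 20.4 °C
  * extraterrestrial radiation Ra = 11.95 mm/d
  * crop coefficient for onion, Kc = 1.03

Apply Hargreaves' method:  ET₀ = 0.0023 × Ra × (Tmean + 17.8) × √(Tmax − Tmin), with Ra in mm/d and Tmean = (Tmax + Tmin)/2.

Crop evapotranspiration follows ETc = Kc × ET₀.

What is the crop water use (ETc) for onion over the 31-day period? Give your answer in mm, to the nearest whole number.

Tmean = (35.1 + 20.4)/2 = 27.75 °C
ET₀ = 0.0023 × 11.95 × (27.75 + 17.8) × √14.7 = 0.0023 × 11.95 × 45.55 × 3.8341 = 4.8001 mm/d
ETc = Kc × ET₀ = 1.03 × 4.8001 = 4.9441 mm/d
Over 31 days: 4.9441 × 31 = 153.267 mm

153 mm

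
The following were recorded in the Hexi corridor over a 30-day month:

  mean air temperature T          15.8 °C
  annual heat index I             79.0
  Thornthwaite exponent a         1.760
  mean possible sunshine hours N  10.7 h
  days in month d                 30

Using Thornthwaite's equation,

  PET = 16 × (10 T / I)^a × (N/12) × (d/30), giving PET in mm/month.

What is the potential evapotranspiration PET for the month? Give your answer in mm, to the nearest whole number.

48 mm

10T/I = 10 × 15.8 / 79.0 = 2.0000
(10T/I)^a = 2.0000^1.760 = 3.3870
Uncorrected PET = 16 × 3.3870 = 54.192 mm
Correction = (N/12)(d/30) = (10.7/12)(30/30) = 0.8917
PET = 54.192 × 0.8917 = 48.323 mm/month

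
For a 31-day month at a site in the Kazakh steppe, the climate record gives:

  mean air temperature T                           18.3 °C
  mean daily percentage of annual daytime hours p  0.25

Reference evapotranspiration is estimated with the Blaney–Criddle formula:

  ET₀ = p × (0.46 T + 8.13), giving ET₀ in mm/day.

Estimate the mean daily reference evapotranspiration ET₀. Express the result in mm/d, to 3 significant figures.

ET₀ = 0.25 × (0.46 × 18.3 + 8.13) = 0.25 × 16.548 = 4.1370 mm/d

4.14 mm/d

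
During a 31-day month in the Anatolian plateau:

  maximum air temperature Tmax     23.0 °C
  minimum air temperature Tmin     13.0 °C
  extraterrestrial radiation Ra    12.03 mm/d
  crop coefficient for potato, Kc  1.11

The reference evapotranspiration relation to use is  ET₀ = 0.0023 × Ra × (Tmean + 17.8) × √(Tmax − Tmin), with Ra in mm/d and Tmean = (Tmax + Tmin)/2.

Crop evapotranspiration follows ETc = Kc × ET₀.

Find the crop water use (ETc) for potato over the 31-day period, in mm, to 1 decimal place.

Tmean = (23.0 + 13.0)/2 = 18.00 °C
ET₀ = 0.0023 × 12.03 × (18.00 + 17.8) × √10.0 = 0.0023 × 12.03 × 35.80 × 3.1623 = 3.1324 mm/d
ETc = Kc × ET₀ = 1.11 × 3.1324 = 3.4770 mm/d
Over 31 days: 3.4770 × 31 = 107.787 mm

107.8 mm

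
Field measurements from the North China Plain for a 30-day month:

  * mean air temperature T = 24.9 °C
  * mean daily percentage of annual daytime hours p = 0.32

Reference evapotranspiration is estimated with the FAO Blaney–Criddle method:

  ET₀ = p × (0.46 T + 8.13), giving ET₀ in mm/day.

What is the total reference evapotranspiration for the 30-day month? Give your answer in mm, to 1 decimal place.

ET₀ = 0.32 × (0.46 × 24.9 + 8.13) = 0.32 × 19.584 = 6.2669 mm/d
Monthly total = 6.2669 × 30 = 188.007 mm

188.0 mm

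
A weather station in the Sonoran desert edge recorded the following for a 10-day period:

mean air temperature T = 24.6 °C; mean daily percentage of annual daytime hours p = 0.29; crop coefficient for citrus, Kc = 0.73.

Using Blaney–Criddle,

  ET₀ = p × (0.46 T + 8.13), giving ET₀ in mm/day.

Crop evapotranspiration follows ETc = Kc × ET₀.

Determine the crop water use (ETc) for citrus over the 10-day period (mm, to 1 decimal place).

41.2 mm

ET₀ = 0.29 × (0.46 × 24.6 + 8.13) = 0.29 × 19.446 = 5.6393 mm/d
ETc = Kc × ET₀ = 0.73 × 5.6393 = 4.1167 mm/d
Over 10 days: 4.1167 × 10 = 41.167 mm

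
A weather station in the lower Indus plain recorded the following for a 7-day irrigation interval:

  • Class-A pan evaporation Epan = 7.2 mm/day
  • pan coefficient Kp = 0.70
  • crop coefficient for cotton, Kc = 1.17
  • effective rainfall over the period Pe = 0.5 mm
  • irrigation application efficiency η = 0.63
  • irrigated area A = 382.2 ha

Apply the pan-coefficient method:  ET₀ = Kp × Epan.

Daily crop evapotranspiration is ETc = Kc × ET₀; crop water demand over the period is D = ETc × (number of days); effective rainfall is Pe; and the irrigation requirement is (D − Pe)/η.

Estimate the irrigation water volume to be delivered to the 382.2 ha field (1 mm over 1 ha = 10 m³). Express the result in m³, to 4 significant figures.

ET₀ = 0.70 × 7.2 = 5.0400 mm/d
ETc = Kc × ET₀ = 1.17 × 5.0400 = 5.8968 mm/d
Crop demand D = ETc × 7 d = 5.8968 × 7 = 41.278 mm
D − Pe = 41.278 − 0.5 = 40.778 mm
Gross irrigation = 40.778 / 0.63 = 64.727 mm
Volume = 64.727 mm × 382.2 ha × 10 = 247386.6 m³

247400 m³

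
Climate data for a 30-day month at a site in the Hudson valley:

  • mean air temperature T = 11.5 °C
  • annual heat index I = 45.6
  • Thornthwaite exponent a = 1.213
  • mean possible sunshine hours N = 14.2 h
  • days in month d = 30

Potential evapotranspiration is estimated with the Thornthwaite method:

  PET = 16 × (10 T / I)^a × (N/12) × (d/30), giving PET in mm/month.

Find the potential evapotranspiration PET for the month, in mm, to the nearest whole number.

58 mm

10T/I = 10 × 11.5 / 45.6 = 2.5219
(10T/I)^a = 2.5219^1.213 = 3.0711
Uncorrected PET = 16 × 3.0711 = 49.138 mm
Correction = (N/12)(d/30) = (14.2/12)(30/30) = 1.1833
PET = 49.138 × 1.1833 = 58.145 mm/month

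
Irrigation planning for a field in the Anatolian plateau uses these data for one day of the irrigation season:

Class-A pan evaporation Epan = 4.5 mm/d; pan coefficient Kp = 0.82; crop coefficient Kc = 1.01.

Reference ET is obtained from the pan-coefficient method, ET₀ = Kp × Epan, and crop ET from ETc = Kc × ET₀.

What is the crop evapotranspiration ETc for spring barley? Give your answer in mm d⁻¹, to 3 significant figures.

3.73 mm d⁻¹

ET₀ = 0.82 × 4.5 = 3.6900 mm/d
ETc = Kc × ET₀ = 1.01 × 3.6900 = 3.7269 mm/d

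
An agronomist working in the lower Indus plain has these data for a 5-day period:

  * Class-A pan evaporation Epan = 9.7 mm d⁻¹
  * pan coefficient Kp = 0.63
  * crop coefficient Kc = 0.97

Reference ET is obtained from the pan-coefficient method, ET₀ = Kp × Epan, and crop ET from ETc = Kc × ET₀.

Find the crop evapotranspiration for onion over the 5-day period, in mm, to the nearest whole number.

ET₀ = 0.63 × 9.7 = 6.1110 mm/d
ETc = Kc × ET₀ = 0.97 × 6.1110 = 5.9277 mm/d
Over 5 days: 5.9277 × 5 = 29.639 mm

30 mm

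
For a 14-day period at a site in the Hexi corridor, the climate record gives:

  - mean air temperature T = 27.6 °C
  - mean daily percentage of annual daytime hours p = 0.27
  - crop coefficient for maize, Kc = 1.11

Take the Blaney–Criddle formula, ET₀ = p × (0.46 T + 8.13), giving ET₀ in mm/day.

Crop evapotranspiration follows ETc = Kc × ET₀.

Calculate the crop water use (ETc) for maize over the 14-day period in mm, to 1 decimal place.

87.4 mm

ET₀ = 0.27 × (0.46 × 27.6 + 8.13) = 0.27 × 20.826 = 5.6230 mm/d
ETc = Kc × ET₀ = 1.11 × 5.6230 = 6.2415 mm/d
Over 14 days: 6.2415 × 14 = 87.381 mm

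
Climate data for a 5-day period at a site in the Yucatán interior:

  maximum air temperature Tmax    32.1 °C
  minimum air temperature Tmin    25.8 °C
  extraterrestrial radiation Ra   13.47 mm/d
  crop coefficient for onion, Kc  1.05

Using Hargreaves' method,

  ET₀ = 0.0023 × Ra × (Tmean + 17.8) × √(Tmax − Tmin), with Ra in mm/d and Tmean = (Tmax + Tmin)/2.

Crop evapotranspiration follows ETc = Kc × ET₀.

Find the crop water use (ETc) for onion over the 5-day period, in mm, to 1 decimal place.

19.1 mm

Tmean = (32.1 + 25.8)/2 = 28.95 °C
ET₀ = 0.0023 × 13.47 × (28.95 + 17.8) × √6.3 = 0.0023 × 13.47 × 46.75 × 2.5100 = 3.6354 mm/d
ETc = Kc × ET₀ = 1.05 × 3.6354 = 3.8172 mm/d
Over 5 days: 3.8172 × 5 = 19.086 mm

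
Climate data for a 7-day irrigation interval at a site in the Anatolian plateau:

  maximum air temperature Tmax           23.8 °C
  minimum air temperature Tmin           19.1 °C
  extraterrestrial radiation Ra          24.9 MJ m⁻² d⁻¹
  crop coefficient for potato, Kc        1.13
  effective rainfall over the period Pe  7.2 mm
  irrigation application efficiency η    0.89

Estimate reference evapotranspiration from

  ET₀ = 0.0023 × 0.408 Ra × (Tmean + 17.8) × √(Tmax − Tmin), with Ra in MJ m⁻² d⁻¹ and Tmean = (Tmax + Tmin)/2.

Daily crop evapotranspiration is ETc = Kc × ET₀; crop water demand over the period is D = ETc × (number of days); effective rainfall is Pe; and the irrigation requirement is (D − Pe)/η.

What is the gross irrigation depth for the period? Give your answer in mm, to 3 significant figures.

Tmean = (23.8 + 19.1)/2 = 21.45 °C
0.408 Ra = 0.408 × 24.9 = 10.1592 mm/d equivalent
ET₀ = 0.0023 × 10.1592 × (21.45 + 17.8) × √4.7 = 0.0023 × 10.1592 × 39.25 × 2.1679 = 1.9882 mm/d
ETc = Kc × ET₀ = 1.13 × 1.9882 = 2.2467 mm/d
Crop demand D = ETc × 7 d = 2.2467 × 7 = 15.727 mm
D − Pe = 15.727 − 7.2 = 8.527 mm
Gross irrigation = 8.527 / 0.89 = 9.581 mm

9.58 mm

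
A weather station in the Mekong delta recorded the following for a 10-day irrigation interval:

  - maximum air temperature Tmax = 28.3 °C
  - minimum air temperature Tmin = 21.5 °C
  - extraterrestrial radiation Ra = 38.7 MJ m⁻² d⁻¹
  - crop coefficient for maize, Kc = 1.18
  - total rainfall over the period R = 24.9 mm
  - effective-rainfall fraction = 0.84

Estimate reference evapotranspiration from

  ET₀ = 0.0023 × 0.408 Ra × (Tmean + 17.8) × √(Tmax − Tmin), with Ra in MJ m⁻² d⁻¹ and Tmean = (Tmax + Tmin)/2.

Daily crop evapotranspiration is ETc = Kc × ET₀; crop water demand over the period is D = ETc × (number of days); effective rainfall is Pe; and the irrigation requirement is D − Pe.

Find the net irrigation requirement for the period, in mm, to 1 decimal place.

26.8 mm

Tmean = (28.3 + 21.5)/2 = 24.90 °C
0.408 Ra = 0.408 × 38.7 = 15.7896 mm/d equivalent
ET₀ = 0.0023 × 15.7896 × (24.90 + 17.8) × √6.8 = 0.0023 × 15.7896 × 42.70 × 2.6077 = 4.0438 mm/d
ETc = Kc × ET₀ = 1.18 × 4.0438 = 4.7717 mm/d
Crop demand D = ETc × 10 d = 4.7717 × 10 = 47.717 mm
Pe = 0.84 × 24.9 = 20.916 mm
D − Pe = 47.717 − 20.916 = 26.801 mm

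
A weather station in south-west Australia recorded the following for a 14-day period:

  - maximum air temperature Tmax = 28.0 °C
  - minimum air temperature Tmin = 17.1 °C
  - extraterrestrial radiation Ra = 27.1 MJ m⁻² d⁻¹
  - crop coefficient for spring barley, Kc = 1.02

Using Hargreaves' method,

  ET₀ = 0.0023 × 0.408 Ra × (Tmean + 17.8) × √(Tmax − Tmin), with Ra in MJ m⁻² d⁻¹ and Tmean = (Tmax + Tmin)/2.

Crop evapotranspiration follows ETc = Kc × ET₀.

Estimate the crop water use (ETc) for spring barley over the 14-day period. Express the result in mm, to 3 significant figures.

48.4 mm

Tmean = (28.0 + 17.1)/2 = 22.55 °C
0.408 Ra = 0.408 × 27.1 = 11.0568 mm/d equivalent
ET₀ = 0.0023 × 11.0568 × (22.55 + 17.8) × √10.9 = 0.0023 × 11.0568 × 40.35 × 3.3015 = 3.3878 mm/d
ETc = Kc × ET₀ = 1.02 × 3.3878 = 3.4556 mm/d
Over 14 days: 3.4556 × 14 = 48.378 mm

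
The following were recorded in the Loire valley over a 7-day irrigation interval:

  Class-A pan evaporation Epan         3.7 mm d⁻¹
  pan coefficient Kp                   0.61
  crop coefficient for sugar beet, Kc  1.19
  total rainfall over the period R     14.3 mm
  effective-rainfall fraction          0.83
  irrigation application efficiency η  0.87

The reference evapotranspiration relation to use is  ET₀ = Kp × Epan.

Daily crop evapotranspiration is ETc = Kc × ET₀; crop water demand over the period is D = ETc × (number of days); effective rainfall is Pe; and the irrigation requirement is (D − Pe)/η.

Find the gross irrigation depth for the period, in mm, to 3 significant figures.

7.97 mm

ET₀ = 0.61 × 3.7 = 2.2570 mm/d
ETc = Kc × ET₀ = 1.19 × 2.2570 = 2.6858 mm/d
Crop demand D = ETc × 7 d = 2.6858 × 7 = 18.801 mm
Pe = 0.83 × 14.3 = 11.869 mm
D − Pe = 18.801 − 11.869 = 6.932 mm
Gross irrigation = 6.932 / 0.87 = 7.968 mm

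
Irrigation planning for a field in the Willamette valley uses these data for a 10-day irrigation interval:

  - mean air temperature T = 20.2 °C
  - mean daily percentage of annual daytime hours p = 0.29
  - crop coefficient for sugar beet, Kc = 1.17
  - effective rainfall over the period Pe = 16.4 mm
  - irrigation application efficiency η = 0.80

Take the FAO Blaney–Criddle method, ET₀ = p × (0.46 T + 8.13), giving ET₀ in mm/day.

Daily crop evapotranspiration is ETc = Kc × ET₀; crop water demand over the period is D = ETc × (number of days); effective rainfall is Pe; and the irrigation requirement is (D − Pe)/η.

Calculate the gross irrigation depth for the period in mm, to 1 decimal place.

ET₀ = 0.29 × (0.46 × 20.2 + 8.13) = 0.29 × 17.422 = 5.0524 mm/d
ETc = Kc × ET₀ = 1.17 × 5.0524 = 5.9113 mm/d
Crop demand D = ETc × 10 d = 5.9113 × 10 = 59.113 mm
D − Pe = 59.113 − 16.4 = 42.713 mm
Gross irrigation = 42.713 / 0.80 = 53.391 mm

53.4 mm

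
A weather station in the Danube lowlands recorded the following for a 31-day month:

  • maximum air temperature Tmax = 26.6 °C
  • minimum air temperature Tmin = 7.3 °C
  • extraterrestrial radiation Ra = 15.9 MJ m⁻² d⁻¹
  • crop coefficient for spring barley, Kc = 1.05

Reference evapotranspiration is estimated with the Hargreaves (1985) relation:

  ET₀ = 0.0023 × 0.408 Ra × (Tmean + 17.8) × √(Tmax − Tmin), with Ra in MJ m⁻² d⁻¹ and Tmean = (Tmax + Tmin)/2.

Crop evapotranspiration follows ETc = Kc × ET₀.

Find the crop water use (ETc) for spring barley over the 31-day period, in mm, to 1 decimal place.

74.1 mm

Tmean = (26.6 + 7.3)/2 = 16.95 °C
0.408 Ra = 0.408 × 15.9 = 6.4872 mm/d equivalent
ET₀ = 0.0023 × 6.4872 × (16.95 + 17.8) × √19.3 = 0.0023 × 6.4872 × 34.75 × 4.3932 = 2.2778 mm/d
ETc = Kc × ET₀ = 1.05 × 2.2778 = 2.3917 mm/d
Over 31 days: 2.3917 × 31 = 74.143 mm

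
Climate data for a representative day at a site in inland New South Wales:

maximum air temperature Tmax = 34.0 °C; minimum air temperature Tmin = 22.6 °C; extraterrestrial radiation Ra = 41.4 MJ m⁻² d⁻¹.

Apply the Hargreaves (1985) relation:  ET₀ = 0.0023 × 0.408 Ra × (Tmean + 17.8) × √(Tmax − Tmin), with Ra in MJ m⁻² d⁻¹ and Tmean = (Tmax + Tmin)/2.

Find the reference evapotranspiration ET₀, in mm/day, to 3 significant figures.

6.05 mm/day

Tmean = (34.0 + 22.6)/2 = 28.30 °C
0.408 Ra = 0.408 × 41.4 = 16.8912 mm/d equivalent
ET₀ = 0.0023 × 16.8912 × (28.30 + 17.8) × √11.4 = 0.0023 × 16.8912 × 46.10 × 3.3764 = 6.0470 mm/d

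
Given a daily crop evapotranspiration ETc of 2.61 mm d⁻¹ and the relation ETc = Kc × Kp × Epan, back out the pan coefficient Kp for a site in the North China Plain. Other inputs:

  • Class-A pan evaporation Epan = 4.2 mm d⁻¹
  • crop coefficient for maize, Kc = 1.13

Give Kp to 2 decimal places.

0.55

ETc = Kc × Kp × Epan  ⇒  Kp = ETc / (Kc × Epan)
Kp = 2.61 / (1.13 × 4.2) = 2.61 / 4.746 = 0.5499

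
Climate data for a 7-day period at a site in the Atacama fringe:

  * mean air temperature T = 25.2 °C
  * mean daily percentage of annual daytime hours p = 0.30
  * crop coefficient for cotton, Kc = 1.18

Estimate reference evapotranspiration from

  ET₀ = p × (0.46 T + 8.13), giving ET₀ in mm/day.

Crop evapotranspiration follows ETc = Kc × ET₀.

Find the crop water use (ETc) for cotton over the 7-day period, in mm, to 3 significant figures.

ET₀ = 0.30 × (0.46 × 25.2 + 8.13) = 0.30 × 19.722 = 5.9166 mm/d
ETc = Kc × ET₀ = 1.18 × 5.9166 = 6.9816 mm/d
Over 7 days: 6.9816 × 7 = 48.871 mm

48.9 mm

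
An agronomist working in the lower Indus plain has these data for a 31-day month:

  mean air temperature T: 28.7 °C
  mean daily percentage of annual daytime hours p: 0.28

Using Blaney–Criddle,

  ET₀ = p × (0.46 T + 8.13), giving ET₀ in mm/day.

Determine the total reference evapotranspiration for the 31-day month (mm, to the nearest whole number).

185 mm

ET₀ = 0.28 × (0.46 × 28.7 + 8.13) = 0.28 × 21.332 = 5.9730 mm/d
Monthly total = 5.9730 × 31 = 185.163 mm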